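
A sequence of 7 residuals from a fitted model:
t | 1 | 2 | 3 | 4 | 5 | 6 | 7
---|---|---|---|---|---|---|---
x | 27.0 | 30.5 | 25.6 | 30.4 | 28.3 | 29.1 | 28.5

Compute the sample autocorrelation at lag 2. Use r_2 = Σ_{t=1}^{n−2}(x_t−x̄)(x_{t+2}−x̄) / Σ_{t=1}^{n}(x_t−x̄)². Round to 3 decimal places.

0.528

Mean x̄ = (27.0 + 30.5 + 25.6 + 30.4 + 28.3 + 29.1 + 28.5)/7 = 28.4857
Σ(x_t−x̄)(x_{t+2}−x̄) = (4.2873) + (3.8559) + (0.5359) + (1.1759) + (-0.0027) = 9.8524
Denominator Σ(x_t−x̄)² = 18.6686
r_2 = 9.8524 / 18.6686 = 0.528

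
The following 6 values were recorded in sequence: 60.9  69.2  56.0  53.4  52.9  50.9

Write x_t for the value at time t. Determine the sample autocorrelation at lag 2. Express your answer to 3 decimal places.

-0.090

Mean x̄ = (60.9 + 69.2 + 56.0 + 53.4 + 52.9 + 50.9)/6 = 57.2167
Numerator Σ_{t=1}^{4}(x_t−x̄)(x_{t+2}−x̄) = -20.8572
Denominator Σ(x_t−x̄)² = 231.7483
r_2 = -20.8572 / 231.7483 = -0.090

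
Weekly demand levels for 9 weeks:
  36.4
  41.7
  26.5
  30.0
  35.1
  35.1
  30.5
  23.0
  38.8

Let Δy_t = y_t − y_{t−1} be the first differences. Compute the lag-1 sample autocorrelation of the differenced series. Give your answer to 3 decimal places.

-0.312

First differences Δy: 5.3, -15.2, 3.5, 5.1, 0.0, -4.6, -7.5, 15.8
Mean of differences = 0.3000
Numerator Σ(Δy_t−Δȳ)(Δy_{t+1}−Δȳ) = -194.3900
Denominator Σ(Δy_t−Δȳ)² = 623.7200
r_1(Δy) = -194.3900 / 623.7200 = -0.312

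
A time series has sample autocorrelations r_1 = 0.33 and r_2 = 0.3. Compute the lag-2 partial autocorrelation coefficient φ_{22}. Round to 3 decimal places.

φ_{22} = (r_2 − r_1²) / (1 − r_1²)
r_1² = (0.33)² = 0.1089
Numerator = 0.3 − 0.1089 = 0.1911; denominator = 1 − 0.1089 = 0.8911
φ_{22} = 0.1911 / 0.8911 = 0.214

0.214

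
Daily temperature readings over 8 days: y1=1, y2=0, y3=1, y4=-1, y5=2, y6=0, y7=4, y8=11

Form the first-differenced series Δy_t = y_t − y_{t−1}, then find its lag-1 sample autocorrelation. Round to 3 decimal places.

-0.040

First differences Δy: -1, 1, -2, 3, -2, 4, 7
Mean of differences = 1.4286
Numerator Σ(Δy_t−Δȳ)(Δy_{t+1}−Δȳ) = -2.7551
Denominator Σ(Δy_t−Δȳ)² = 69.7143
r_1(Δy) = -2.7551 / 69.7143 = -0.040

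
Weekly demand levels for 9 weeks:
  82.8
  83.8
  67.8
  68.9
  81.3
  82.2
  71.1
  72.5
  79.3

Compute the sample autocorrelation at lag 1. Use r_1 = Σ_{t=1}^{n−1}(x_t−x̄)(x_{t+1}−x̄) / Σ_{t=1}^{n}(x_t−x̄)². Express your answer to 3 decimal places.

Mean x̄ = (82.8 + 83.8 + 67.8 + 68.9 + 81.3 + 82.2 + 71.1 + 72.5 + 79.3)/9 = 76.6333
Numerator Σ_{t=1}^{8}(x_t−x̄)(x_{t+1}−x̄) = 20.1356
Denominator Σ(x_t−x̄)² = 334.8000
r_1 = 20.1356 / 334.8000 = 0.060

0.060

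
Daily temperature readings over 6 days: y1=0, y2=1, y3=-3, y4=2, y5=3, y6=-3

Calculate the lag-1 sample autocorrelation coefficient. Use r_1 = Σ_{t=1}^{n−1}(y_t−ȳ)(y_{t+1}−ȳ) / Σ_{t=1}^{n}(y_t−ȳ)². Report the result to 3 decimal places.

Mean ȳ = (0 + 1 − 3 + 2 + 3 − 3)/6 = 0.0000
Deviations from mean: 0.0000, 1.0000, -3.0000, 2.0000, 3.0000, -3.0000
Σ(y_t−ȳ)(y_{t+1}−ȳ) = (0.0000) + (-3.0000) + (-6.0000) + (6.0000) + (-9.0000) = -12.0000
Denominator Σ(y_t−ȳ)² = 32.0000
r_1 = -12.0000 / 32.0000 = -0.375

-0.375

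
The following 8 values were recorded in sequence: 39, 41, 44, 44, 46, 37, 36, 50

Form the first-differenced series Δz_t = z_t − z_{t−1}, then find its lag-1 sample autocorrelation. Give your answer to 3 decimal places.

-0.042

First differences Δz: 2, 3, 0, 2, -9, -1, 14
Mean of differences = 1.5714
Numerator Σ(Δz_t−Δz̄)(Δz_{t+1}−Δz̄) = -11.6122
Denominator Σ(Δz_t−Δz̄)² = 277.7143
r_1(Δz) = -11.6122 / 277.7143 = -0.042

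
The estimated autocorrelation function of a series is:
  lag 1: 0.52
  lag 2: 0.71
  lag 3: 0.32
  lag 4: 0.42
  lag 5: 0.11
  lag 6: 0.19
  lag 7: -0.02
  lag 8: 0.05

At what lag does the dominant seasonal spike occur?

2

The largest autocorrelation is r_2 = 0.71; the remaining lags stay at or below 0.52.
The dominant spike at lag 2 indicates a seasonal period of 2.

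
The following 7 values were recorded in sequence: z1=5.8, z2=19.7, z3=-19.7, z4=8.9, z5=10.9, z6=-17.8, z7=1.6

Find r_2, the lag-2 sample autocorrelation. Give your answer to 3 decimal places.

Mean z̄ = (5.8 + 19.7 − 19.7 + 8.9 + 10.9 − 17.8 + 1.6)/7 = 1.3429
Deviations from mean: 4.4571, 18.3571, -21.0429, 7.5571, 9.5571, -19.1429, 0.2571
Σ(z_t−z̄)(z_{t+2}−z̄) = (-93.7910) + (138.7276) + (-201.1096) + (-144.6653) + (2.4576) = -298.3808
Denominator Σ(z_t−z̄)² = 1314.6171
r_2 = -298.3808 / 1314.6171 = -0.227

-0.227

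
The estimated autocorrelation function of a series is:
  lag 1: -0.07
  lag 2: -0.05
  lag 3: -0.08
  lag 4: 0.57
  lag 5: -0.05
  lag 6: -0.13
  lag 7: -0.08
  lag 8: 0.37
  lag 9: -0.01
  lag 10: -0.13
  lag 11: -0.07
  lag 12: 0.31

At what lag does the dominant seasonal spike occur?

4

The largest autocorrelation is r_4 = 0.57, with weaker echoes at lags 8 (0.37) and 12 (0.31); the remaining lags stay at or below -0.01.
The dominant spike at lag 4 indicates a seasonal period of 4.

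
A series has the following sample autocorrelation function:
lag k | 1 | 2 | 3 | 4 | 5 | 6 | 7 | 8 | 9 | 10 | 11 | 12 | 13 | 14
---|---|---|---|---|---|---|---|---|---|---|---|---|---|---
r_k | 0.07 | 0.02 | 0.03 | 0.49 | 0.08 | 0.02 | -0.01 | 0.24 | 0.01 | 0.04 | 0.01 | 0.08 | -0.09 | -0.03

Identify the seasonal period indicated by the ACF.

4

The largest autocorrelation is r_4 = 0.49, with a weaker echo at lag 8 (0.24); the remaining lags stay at or below 0.08.
The dominant spike at lag 4 indicates a seasonal period of 4.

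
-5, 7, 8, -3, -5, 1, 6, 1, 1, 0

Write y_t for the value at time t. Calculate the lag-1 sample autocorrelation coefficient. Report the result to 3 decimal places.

Mean ȳ = (-5 + 7 + 8 − 3 − 5 + 1 + 6 + 1 + 1 + 0)/10 = 1.1000
Numerator Σ_{t=1}^{9}(y_t−ȳ)(y_{t+1}−ȳ) = 1.1900
Denominator Σ(y_t−ȳ)² = 198.9000
r_1 = 1.1900 / 198.9000 = 0.006

0.006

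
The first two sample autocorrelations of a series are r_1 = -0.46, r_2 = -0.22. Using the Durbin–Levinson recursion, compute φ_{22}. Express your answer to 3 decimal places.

φ_{22} = (r_2 − r_1²) / (1 − r_1²)
r_1² = (-0.46)² = 0.2116
Numerator = -0.22 − 0.2116 = -0.4316; denominator = 1 − 0.2116 = 0.7884
φ_{22} = -0.4316 / 0.7884 = -0.547

-0.547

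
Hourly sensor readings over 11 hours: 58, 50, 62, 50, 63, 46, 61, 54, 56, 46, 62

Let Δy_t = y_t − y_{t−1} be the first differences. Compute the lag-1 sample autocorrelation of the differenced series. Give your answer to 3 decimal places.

First differences Δy: -8, 12, -12, 13, -17, 15, -7, 2, -10, 16
Mean of differences = 0.4000
Numerator Σ(Δy_t−Δȳ)(Δy_{t+1}−Δȳ) = -1169.5600
Denominator Σ(Δy_t−Δȳ)² = 1442.4000
r_1(Δy) = -1169.5600 / 1442.4000 = -0.811

-0.811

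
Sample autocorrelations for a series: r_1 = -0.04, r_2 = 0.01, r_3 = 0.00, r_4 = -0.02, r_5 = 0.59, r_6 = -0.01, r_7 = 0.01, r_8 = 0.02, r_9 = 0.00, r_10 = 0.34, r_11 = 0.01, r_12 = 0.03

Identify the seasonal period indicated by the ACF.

The largest autocorrelation is r_5 = 0.59, with a weaker echo at lag 10 (0.34); the remaining lags stay at or below 0.03.
The dominant spike at lag 5 indicates a seasonal period of 5.

5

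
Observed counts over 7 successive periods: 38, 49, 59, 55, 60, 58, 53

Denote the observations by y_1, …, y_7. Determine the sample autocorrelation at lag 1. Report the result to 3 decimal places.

Mean ȳ = (38 + 49 + 59 + 55 + 60 + 58 + 53)/7 = 53.1429
Numerator Σ_{t=1}^{6}(y_t−ȳ)(y_{t+1}−ȳ) = 94.6939
Denominator Σ(y_t−ȳ)² = 354.8571
r_1 = 94.6939 / 354.8571 = 0.267

0.267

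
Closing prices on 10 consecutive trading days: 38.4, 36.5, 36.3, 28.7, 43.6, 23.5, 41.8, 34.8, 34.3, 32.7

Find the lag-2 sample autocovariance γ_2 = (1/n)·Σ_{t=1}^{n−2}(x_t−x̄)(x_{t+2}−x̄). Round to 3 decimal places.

Mean x̄ = (38.4 + 36.5 + 36.3 + 28.7 + 43.6 + 23.5 + 41.8 + 34.8 + 34.3 + 32.7)/10 = 35.0600
Σ_{t=1}^{8}(x_t−x̄)(x_{t+2}−x̄) = 135.1508
γ_2 = 135.1508 / 10 = 13.515

13.515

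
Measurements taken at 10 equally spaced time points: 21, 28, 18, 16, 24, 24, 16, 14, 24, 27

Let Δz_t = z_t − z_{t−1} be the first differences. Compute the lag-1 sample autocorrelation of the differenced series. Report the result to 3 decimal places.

-0.097

First differences Δz: 7, -10, -2, 8, 0, -8, -2, 10, 3
Mean of differences = 0.6667
Numerator Σ(Δz_t−Δz̄)(Δz_{t+1}−Δz̄) = -37.7778
Denominator Σ(Δz_t−Δz̄)² = 390.0000
r_1(Δz) = -37.7778 / 390.0000 = -0.097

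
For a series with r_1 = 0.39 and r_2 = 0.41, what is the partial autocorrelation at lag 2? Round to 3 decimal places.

φ_{22} = (r_2 − r_1²) / (1 − r_1²)
r_1² = (0.39)² = 0.1521
Numerator = 0.41 − 0.1521 = 0.2579; denominator = 1 − 0.1521 = 0.8479
φ_{22} = 0.2579 / 0.8479 = 0.304

0.304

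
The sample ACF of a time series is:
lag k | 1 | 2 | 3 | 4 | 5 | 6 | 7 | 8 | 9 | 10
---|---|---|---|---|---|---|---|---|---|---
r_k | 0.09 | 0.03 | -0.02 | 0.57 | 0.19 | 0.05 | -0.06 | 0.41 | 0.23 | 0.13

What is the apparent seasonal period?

4

The largest autocorrelation is r_4 = 0.57, with a weaker echo at lag 8 (0.41); the remaining lags stay at or below 0.23.
The dominant spike at lag 4 indicates a seasonal period of 4.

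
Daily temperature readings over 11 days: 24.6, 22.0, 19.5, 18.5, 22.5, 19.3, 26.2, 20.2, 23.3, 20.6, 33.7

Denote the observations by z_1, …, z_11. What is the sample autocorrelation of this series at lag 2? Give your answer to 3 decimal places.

0.182

Mean z̄ = (24.6 + 22.0 + 19.5 + 18.5 + 22.5 + 19.3 + 26.2 + 20.2 + 23.3 + 20.6 + 33.7)/11 = 22.7636
Numerator Σ_{t=1}^{9}(z_t−z̄)(z_{t+2}−z̄) = 34.1201
Denominator Σ(z_t−z̄)² = 187.8055
r_2 = 34.1201 / 187.8055 = 0.182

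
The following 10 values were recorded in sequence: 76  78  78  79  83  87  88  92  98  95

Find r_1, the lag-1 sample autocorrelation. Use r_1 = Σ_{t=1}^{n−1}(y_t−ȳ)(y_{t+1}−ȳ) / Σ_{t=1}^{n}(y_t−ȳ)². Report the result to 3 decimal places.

0.745

Mean ȳ = (76 + 78 + 78 + 79 + 83 + 87 + 88 + 92 + 98 + 95)/10 = 85.4000
Numerator Σ_{t=1}^{9}(y_t−ȳ)(y_{t+1}−ȳ) = 408.6400
Denominator Σ(y_t−ȳ)² = 548.4000
r_1 = 408.6400 / 548.4000 = 0.745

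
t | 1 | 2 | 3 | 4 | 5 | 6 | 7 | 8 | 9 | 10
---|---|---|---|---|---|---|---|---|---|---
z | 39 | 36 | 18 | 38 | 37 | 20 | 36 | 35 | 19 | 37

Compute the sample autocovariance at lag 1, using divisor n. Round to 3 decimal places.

-29.075

Mean z̄ = (39 + 36 + 18 + 38 + 37 + 20 + 36 + 35 + 19 + 37)/10 = 31.5000
Σ_{t=1}^{9}(z_t−z̄)(z_{t+1}−z̄) = -290.7500
γ_1 = -290.7500 / 10 = -29.075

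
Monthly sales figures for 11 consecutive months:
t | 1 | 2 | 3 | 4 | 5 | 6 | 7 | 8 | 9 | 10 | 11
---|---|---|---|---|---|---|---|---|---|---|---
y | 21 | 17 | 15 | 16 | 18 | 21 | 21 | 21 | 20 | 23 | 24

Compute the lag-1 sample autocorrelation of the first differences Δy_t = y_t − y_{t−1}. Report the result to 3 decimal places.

First differences Δy: -4, -2, 1, 2, 3, 0, 0, -1, 3, 1
Mean of differences = 0.3000
Numerator Σ(Δy_t−Δȳ)(Δy_{t+1}−Δȳ) = 12.1100
Denominator Σ(Δy_t−Δȳ)² = 44.1000
r_1(Δy) = 12.1100 / 44.1000 = 0.275

0.275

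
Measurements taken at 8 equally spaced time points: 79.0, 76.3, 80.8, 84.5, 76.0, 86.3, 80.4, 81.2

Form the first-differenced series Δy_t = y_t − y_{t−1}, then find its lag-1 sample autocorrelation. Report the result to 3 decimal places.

-0.713

First differences Δy: -2.7, 4.5, 3.7, -8.5, 10.3, -5.9, 0.8
Mean of differences = 0.3143
Numerator Σ(Δy_t−Δȳ)(Δy_{t+1}−Δȳ) = -181.3773
Denominator Σ(Δy_t−Δȳ)² = 254.3286
r_1(Δy) = -181.3773 / 254.3286 = -0.713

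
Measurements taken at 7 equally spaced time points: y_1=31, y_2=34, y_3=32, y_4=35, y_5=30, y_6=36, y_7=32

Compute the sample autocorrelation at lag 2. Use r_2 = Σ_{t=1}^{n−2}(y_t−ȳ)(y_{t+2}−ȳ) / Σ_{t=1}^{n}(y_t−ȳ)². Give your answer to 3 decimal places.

Mean ȳ = (31 + 34 + 32 + 35 + 30 + 36 + 32)/7 = 32.8571
Deviations from mean: -1.8571, 1.1429, -0.8571, 2.1429, -2.8571, 3.1429, -0.8571
Σ(y_t−ȳ)(y_{t+2}−ȳ) = (1.5918) + (2.4490) + (2.4490) + (6.7347) + (2.4490) = 15.6735
Denominator Σ(y_t−ȳ)² = 28.8571
r_2 = 15.6735 / 28.8571 = 0.543

0.543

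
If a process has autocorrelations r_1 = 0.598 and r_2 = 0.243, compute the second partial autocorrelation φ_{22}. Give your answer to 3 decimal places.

φ_{22} = (r_2 − r_1²) / (1 − r_1²)
r_1² = (0.598)² = 0.357604
Numerator = 0.243 − 0.3576 = -0.1146; denominator = 1 − 0.3576 = 0.6424
φ_{22} = -0.1146 / 0.6424 = -0.178

-0.178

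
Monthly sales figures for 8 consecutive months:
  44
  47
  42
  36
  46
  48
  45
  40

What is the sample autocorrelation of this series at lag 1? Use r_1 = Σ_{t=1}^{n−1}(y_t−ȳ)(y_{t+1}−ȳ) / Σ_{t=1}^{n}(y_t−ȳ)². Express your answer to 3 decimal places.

Mean ȳ = (44 + 47 + 42 + 36 + 46 + 48 + 45 + 40)/8 = 43.5000
Deviations from mean: 0.5000, 3.5000, -1.5000, -7.5000, 2.5000, 4.5000, 1.5000, -3.5000
Numerator Σ_{t=1}^{7}(y_t−ȳ)(y_{t+1}−ȳ) = 1.7500
Denominator Σ(y_t−ȳ)² = 112.0000
r_1 = 1.7500 / 112.0000 = 0.016

0.016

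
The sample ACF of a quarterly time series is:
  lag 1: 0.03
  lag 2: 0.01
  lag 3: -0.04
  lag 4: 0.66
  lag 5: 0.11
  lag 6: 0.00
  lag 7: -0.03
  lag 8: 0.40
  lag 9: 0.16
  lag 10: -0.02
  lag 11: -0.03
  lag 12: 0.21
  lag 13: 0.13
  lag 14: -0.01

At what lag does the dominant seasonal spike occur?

The largest autocorrelation is r_4 = 0.66, with weaker echoes at lags 8 (0.40) and 12 (0.21); the remaining lags stay at or below 0.16.
The dominant spike at lag 4 indicates a seasonal period of 4.

4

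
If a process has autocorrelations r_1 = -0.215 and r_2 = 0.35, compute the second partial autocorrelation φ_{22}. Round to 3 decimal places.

φ_{22} = (r_2 − r_1²) / (1 − r_1²)
r_1² = (-0.215)² = 0.046225
Numerator = 0.35 − 0.0462 = 0.3038; denominator = 1 − 0.0462 = 0.9538
φ_{22} = 0.3038 / 0.9538 = 0.318

0.318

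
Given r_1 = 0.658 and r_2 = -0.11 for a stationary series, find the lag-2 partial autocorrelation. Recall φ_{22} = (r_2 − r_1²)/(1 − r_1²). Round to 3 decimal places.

φ_{22} = (r_2 − r_1²) / (1 − r_1²)
r_1² = (0.658)² = 0.432964
Numerator = -0.11 − 0.4330 = -0.5430; denominator = 1 − 0.4330 = 0.5670
φ_{22} = -0.5430 / 0.5670 = -0.958

-0.958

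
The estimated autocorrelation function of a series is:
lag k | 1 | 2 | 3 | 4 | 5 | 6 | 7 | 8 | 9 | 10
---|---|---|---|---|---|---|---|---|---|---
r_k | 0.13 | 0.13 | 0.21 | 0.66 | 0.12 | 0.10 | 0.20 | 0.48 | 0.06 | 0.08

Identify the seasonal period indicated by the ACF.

4

The largest autocorrelation is r_4 = 0.66, with a weaker echo at lag 8 (0.48); the remaining lags stay at or below 0.21.
The dominant spike at lag 4 indicates a seasonal period of 4.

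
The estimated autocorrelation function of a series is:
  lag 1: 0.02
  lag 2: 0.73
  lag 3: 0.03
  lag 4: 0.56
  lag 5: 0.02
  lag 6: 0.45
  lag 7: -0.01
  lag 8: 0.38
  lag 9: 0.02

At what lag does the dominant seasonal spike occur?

2

The largest autocorrelation is r_2 = 0.73, with weaker echoes at lags 4 (0.56), 6 (0.45) and 8 (0.38); the remaining lags stay at or below 0.03.
The dominant spike at lag 2 indicates a seasonal period of 2.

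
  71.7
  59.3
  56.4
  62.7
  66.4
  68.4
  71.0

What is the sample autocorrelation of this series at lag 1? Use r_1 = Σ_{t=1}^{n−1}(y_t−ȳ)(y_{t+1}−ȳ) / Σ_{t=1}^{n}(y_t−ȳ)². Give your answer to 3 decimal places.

0.262

Mean ȳ = (71.7 + 59.3 + 56.4 + 62.7 + 66.4 + 68.4 + 71.0)/7 = 65.1286
Numerator Σ_{t=1}^{6}(y_t−ȳ)(y_{t+1}−ȳ) = 54.0506
Denominator Σ(y_t−ȳ)² = 206.0343
r_1 = 54.0506 / 206.0343 = 0.262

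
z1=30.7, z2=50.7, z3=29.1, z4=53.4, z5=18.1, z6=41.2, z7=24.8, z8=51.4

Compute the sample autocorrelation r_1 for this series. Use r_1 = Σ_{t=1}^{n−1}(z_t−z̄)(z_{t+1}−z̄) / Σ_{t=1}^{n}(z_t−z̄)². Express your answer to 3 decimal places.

-0.728

Mean z̄ = (30.7 + 50.7 + 29.1 + 53.4 + 18.1 + 41.2 + 24.8 + 51.4)/8 = 37.4250
Deviations from mean: -6.7250, 13.2750, -8.3250, 15.9750, -19.3250, 3.7750, -12.6250, 13.9750
Numerator Σ_{t=1}^{7}(z_t−z̄)(z_{t+1}−z̄) = -938.5431
Denominator Σ(z_t−z̄)² = 1288.3550
r_1 = -938.5431 / 1288.3550 = -0.728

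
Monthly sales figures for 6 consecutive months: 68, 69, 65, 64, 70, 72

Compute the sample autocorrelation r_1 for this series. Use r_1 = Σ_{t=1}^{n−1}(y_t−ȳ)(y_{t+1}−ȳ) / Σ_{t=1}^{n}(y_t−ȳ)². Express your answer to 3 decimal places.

Mean ȳ = (68 + 69 + 65 + 64 + 70 + 72)/6 = 68.0000
Deviations from mean: 0.0000, 1.0000, -3.0000, -4.0000, 2.0000, 4.0000
Numerator Σ_{t=1}^{5}(y_t−ȳ)(y_{t+1}−ȳ) = 9.0000
Denominator Σ(y_t−ȳ)² = 46.0000
r_1 = 9.0000 / 46.0000 = 0.196

0.196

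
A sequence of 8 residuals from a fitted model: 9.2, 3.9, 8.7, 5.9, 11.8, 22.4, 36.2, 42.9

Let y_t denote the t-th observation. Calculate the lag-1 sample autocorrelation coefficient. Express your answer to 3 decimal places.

Mean ȳ = (9.2 + 3.9 + 8.7 + 5.9 + 11.8 + 22.4 + 36.2 + 42.9)/8 = 17.6250
Deviations from mean: -8.4250, -13.7250, -8.9250, -11.7250, -5.8250, 4.7750, 18.5750, 25.2750
Σ(y_t−ȳ)(y_{t+1}−ȳ) = (115.6331) + (122.4956) + (104.6456) + (68.2981) + (-27.8144) + (88.6956) + (469.4831) = 941.4369
Denominator Σ(y_t−ȳ)² = 1517.0750
r_1 = 941.4369 / 1517.0750 = 0.621

0.621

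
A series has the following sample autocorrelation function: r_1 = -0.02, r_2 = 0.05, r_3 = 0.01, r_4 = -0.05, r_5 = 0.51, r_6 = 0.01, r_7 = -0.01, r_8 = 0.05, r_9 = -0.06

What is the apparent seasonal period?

5

The largest autocorrelation is r_5 = 0.51; the remaining lags stay at or below 0.05.
The dominant spike at lag 5 indicates a seasonal period of 5.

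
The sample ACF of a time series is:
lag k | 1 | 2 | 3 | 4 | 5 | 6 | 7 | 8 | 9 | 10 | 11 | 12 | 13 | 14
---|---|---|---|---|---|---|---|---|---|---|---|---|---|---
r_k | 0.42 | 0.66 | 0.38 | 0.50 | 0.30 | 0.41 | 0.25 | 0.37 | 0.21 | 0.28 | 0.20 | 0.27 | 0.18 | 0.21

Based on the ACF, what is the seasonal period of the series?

The largest autocorrelation is r_2 = 0.66, with a weaker echo at lag 4 (0.50); the remaining lags stay at or below 0.42.
The dominant spike at lag 2 indicates a seasonal period of 2.

2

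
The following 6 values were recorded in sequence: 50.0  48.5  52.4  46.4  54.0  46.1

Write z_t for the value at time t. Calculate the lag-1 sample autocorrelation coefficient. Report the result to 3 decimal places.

-0.820

Mean z̄ = (50.0 + 48.5 + 52.4 + 46.4 + 54.0 + 46.1)/6 = 49.5667
Deviations from mean: 0.4333, -1.0667, 2.8333, -3.1667, 4.4333, -3.4667
Numerator Σ_{t=1}^{5}(z_t−z̄)(z_{t+1}−z̄) = -41.8644
Denominator Σ(z_t−z̄)² = 51.0533
r_1 = -41.8644 / 51.0533 = -0.820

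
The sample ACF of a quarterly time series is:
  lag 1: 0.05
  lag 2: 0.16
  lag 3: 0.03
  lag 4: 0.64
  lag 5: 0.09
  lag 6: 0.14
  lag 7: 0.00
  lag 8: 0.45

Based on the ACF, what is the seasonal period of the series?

4

The largest autocorrelation is r_4 = 0.64, with a weaker echo at lag 8 (0.45); the remaining lags stay at or below 0.16.
The dominant spike at lag 4 indicates a seasonal period of 4.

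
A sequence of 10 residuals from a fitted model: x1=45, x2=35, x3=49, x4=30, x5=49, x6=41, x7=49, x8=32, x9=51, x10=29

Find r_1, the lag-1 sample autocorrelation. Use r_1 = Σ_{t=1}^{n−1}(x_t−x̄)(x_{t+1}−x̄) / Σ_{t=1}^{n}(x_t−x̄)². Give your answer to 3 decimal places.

Mean x̄ = (45 + 35 + 49 + 30 + 49 + 41 + 49 + 32 + 51 + 29)/10 = 41.0000
Numerator Σ_{t=1}^{9}(x_t−x̄)(x_{t+1}−x̄) = -530.0000
Denominator Σ(x_t−x̄)² = 690.0000
r_1 = -530.0000 / 690.0000 = -0.768

-0.768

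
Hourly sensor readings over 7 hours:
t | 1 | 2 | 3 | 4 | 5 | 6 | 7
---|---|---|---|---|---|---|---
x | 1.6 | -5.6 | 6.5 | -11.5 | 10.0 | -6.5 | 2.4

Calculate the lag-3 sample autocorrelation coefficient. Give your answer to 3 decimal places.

Mean x̄ = (1.6 − 5.6 + 6.5 − 11.5 + 10.0 − 6.5 + 2.4)/7 = -0.4429
Deviations from mean: 2.0429, -5.1571, 6.9429, -11.0571, 10.4429, -6.0571, 2.8429
Numerator Σ_{t=1}^{4}(x_t−x̄)(x_{t+3}−x̄) = -149.9312
Denominator Σ(x_t−x̄)² = 355.0571
r_3 = -149.9312 / 355.0571 = -0.422

-0.422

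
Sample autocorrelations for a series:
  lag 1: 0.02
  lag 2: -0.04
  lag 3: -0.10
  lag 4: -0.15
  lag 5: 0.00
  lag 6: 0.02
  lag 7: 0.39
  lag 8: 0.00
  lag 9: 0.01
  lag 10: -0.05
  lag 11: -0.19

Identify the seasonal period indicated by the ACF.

The largest autocorrelation is r_7 = 0.39; the remaining lags stay at or below 0.02.
The dominant spike at lag 7 indicates a seasonal period of 7.

7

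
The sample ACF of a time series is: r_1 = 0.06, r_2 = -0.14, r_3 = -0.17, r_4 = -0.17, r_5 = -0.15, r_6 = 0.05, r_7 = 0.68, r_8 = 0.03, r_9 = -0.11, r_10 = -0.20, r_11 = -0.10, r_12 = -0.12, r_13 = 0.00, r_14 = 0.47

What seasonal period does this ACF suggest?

The largest autocorrelation is r_7 = 0.68, with a weaker echo at lag 14 (0.47); the remaining lags stay at or below 0.06.
The dominant spike at lag 7 indicates a seasonal period of 7.

7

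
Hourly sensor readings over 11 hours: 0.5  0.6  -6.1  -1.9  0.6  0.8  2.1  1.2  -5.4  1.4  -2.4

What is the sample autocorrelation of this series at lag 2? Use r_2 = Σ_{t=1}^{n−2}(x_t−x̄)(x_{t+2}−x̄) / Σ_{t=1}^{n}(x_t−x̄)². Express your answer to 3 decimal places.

Mean x̄ = (0.5 + 0.6 − 6.1 − 1.9 + 0.6 + 0.8 + 2.1 + 1.2 − 5.4 + 1.4 − 2.4)/11 = -0.7818
Numerator Σ_{t=1}^{9}(x_t−x̄)(x_{t+2}−x̄) = -11.8743
Denominator Σ(x_t−x̄)² = 78.4364
r_2 = -11.8743 / 78.4364 = -0.151

-0.151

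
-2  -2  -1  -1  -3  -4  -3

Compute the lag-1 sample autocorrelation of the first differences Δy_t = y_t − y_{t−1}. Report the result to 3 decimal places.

First differences Δy: 0, 1, 0, -2, -1, 1
Mean of differences = -0.1667
Numerator Σ(Δy_t−Δȳ)(Δy_{t+1}−Δȳ) = 0.6389
Denominator Σ(Δy_t−Δȳ)² = 6.8333
r_1(Δy) = 0.6389 / 6.8333 = 0.093

0.093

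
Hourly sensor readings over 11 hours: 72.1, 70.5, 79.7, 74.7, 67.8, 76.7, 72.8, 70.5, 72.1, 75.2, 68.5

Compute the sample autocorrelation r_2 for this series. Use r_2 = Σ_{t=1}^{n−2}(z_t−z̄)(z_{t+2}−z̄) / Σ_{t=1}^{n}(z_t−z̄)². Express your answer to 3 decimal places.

-0.375

Mean z̄ = (72.1 + 70.5 + 79.7 + 74.7 + 67.8 + 76.7 + 72.8 + 70.5 + 72.1 + 75.2 + 68.5)/11 = 72.7818
Numerator Σ_{t=1}^{9}(z_t−z̄)(z_{t+2}−z̄) = -47.6852
Denominator Σ(z_t−z̄)² = 127.2364
r_2 = -47.6852 / 127.2364 = -0.375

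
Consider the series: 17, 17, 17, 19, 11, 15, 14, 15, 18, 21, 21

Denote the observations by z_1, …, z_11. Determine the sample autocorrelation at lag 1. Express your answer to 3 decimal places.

0.322

Mean z̄ = (17 + 17 + 17 + 19 + 11 + 15 + 14 + 15 + 18 + 21 + 21)/11 = 16.8182
Numerator Σ_{t=1}^{10}(z_t−z̄)(z_{t+1}−z̄) = 28.8760
Denominator Σ(z_t−z̄)² = 89.6364
r_1 = 28.8760 / 89.6364 = 0.322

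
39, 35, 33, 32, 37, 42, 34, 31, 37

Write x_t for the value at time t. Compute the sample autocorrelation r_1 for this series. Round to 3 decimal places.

0.032

Mean x̄ = (39 + 35 + 33 + 32 + 37 + 42 + 34 + 31 + 37)/9 = 35.5556
Numerator Σ_{t=1}^{8}(x_t−x̄)(x_{t+1}−x̄) = 3.2469
Denominator Σ(x_t−x̄)² = 100.2222
r_1 = 3.2469 / 100.2222 = 0.032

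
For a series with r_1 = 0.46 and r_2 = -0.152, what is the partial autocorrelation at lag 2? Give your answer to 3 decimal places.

φ_{22} = (r_2 − r_1²) / (1 − r_1²)
r_1² = (0.46)² = 0.2116
Numerator = -0.152 − 0.2116 = -0.3636; denominator = 1 − 0.2116 = 0.7884
φ_{22} = -0.3636 / 0.7884 = -0.461

-0.461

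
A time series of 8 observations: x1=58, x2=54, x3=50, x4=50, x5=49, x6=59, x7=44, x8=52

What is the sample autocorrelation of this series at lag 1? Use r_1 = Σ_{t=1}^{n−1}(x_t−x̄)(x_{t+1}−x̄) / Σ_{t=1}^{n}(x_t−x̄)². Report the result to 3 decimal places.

-0.347

Mean x̄ = (58 + 54 + 50 + 50 + 49 + 59 + 44 + 52)/8 = 52.0000
Σ(x_t−x̄)(x_{t+1}−x̄) = (12.0000) + (-4.0000) + (4.0000) + (6.0000) + (-21.0000) + (-56.0000) + (0.0000) = -59.0000
Denominator Σ(x_t−x̄)² = 170.0000
r_1 = -59.0000 / 170.0000 = -0.347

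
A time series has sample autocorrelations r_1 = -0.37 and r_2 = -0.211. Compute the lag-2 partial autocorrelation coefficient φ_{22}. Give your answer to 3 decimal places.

φ_{22} = (r_2 − r_1²) / (1 − r_1²)
r_1² = (-0.37)² = 0.1369
Numerator = -0.211 − 0.1369 = -0.3479; denominator = 1 − 0.1369 = 0.8631
φ_{22} = -0.3479 / 0.8631 = -0.403

-0.403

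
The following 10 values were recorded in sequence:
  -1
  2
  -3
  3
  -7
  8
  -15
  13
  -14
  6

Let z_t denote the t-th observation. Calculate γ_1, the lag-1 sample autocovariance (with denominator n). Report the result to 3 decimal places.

Mean z̄ = (-1 + 2 − 3 + 3 − 7 + 8 − 15 + 13 − 14 + 6)/10 = -0.8000
Σ_{t=1}^{9}(z_t−z̄)(z_{t+1}−z̄) = -686.0400
γ_1 = -686.0400 / 10 = -68.604

-68.604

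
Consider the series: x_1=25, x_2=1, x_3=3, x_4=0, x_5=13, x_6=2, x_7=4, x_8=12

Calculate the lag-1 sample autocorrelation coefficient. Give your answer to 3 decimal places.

Mean x̄ = (25 + 1 + 3 + 0 + 13 + 2 + 4 + 12)/8 = 7.5000
Deviations from mean: 17.5000, -6.5000, -4.5000, -7.5000, 5.5000, -5.5000, -3.5000, 4.5000
Numerator Σ_{t=1}^{7}(x_t−x̄)(x_{t+1}−x̄) = -118.7500
Denominator Σ(x_t−x̄)² = 518.0000
r_1 = -118.7500 / 518.0000 = -0.229

-0.229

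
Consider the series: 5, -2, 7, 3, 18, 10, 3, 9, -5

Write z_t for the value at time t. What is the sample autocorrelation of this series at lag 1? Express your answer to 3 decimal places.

-0.112

Mean z̄ = (5 − 2 + 7 + 3 + 18 + 10 + 3 + 9 − 5)/9 = 5.3333
Numerator Σ_{t=1}^{8}(z_t−z̄)(z_{t+1}−z̄) = -41.4444
Denominator Σ(z_t−z̄)² = 370.0000
r_1 = -41.4444 / 370.0000 = -0.112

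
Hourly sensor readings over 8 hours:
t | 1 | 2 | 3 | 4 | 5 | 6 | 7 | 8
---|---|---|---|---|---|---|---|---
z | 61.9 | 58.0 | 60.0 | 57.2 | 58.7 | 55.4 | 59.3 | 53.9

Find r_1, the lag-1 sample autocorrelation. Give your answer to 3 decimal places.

Mean z̄ = (61.9 + 58.0 + 60.0 + 57.2 + 58.7 + 55.4 + 59.3 + 53.9)/8 = 58.0500
Deviations from mean: 3.8500, -0.0500, 1.9500, -0.8500, 0.6500, -2.6500, 1.2500, -4.1500
Σ(z_t−z̄)(z_{t+1}−z̄) = (-0.1925) + (-0.0975) + (-1.6575) + (-0.5525) + (-1.7225) + (-3.3125) + (-5.1875) = -12.7225
Denominator Σ(z_t−z̄)² = 45.5800
r_1 = -12.7225 / 45.5800 = -0.279

-0.279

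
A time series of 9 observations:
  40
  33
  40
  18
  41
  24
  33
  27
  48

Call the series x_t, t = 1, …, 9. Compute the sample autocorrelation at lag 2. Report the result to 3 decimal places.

0.414

Mean x̄ = (40 + 33 + 40 + 18 + 41 + 24 + 33 + 27 + 48)/9 = 33.7778
Numerator Σ_{t=1}^{7}(x_t−x̄)(x_{t+2}−x̄) = 299.7901
Denominator Σ(x_t−x̄)² = 723.5556
r_2 = 299.7901 / 723.5556 = 0.414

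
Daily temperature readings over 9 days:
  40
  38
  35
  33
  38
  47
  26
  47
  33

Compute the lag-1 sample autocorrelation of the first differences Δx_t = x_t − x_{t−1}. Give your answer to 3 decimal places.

-0.728

First differences Δx: -2, -3, -2, 5, 9, -21, 21, -14
Mean of differences = -0.8750
Numerator Σ(Δx_t−Δx̄)(Δx_{t+1}−Δx̄) = -869.8906
Denominator Σ(Δx_t−Δx̄)² = 1194.8750
r_1(Δx) = -869.8906 / 1194.8750 = -0.728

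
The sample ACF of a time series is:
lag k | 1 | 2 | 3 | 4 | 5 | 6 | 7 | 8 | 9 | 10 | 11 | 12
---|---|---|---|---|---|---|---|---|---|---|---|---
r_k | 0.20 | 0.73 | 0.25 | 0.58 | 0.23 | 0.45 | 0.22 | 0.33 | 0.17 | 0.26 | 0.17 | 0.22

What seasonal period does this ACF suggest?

2

The largest autocorrelation is r_2 = 0.73, with weaker echoes at lags 4 (0.58), 6 (0.45), 8 (0.33) and 10 (0.26); the remaining lags stay at or below 0.25.
The dominant spike at lag 2 indicates a seasonal period of 2.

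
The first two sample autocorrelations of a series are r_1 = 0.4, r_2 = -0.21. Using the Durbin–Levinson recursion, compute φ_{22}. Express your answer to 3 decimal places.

φ_{22} = (r_2 − r_1²) / (1 − r_1²)
r_1² = (0.4)² = 0.16
Numerator = -0.21 − 0.1600 = -0.3700; denominator = 1 − 0.1600 = 0.8400
φ_{22} = -0.3700 / 0.8400 = -0.440

-0.440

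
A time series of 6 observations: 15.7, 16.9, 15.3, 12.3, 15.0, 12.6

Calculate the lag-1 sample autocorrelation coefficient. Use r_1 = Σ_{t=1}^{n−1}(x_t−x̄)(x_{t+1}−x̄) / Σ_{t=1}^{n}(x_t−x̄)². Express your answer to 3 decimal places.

Mean x̄ = (15.7 + 16.9 + 15.3 + 12.3 + 15.0 + 12.6)/6 = 14.6333
Numerator Σ_{t=1}^{5}(x_t−x̄)(x_{t+1}−x̄) = 0.7722
Denominator Σ(x_t−x̄)² = 16.4333
r_1 = 0.7722 / 16.4333 = 0.047

0.047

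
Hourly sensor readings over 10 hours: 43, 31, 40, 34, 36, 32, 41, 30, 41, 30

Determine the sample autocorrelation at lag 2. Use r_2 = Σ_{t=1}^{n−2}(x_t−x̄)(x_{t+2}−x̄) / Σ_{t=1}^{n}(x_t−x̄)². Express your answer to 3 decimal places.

Mean x̄ = (43 + 31 + 40 + 34 + 36 + 32 + 41 + 30 + 41 + 30)/10 = 35.8000
Numerator Σ_{t=1}^{8}(x_t−x̄)(x_{t+2}−x̄) = 130.3200
Denominator Σ(x_t−x̄)² = 231.6000
r_2 = 130.3200 / 231.6000 = 0.563

0.563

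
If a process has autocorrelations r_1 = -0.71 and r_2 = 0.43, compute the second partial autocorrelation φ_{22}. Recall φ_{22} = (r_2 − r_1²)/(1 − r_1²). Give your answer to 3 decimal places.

φ_{22} = (r_2 − r_1²) / (1 − r_1²)
r_1² = (-0.71)² = 0.5041
Numerator = 0.43 − 0.5041 = -0.0741; denominator = 1 − 0.5041 = 0.4959
φ_{22} = -0.0741 / 0.4959 = -0.149

-0.149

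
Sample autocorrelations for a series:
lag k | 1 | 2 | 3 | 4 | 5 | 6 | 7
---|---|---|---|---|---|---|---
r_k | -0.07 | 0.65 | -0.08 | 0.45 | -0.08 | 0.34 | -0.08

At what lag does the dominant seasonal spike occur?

The largest autocorrelation is r_2 = 0.65, with weaker echoes at lags 4 (0.45) and 6 (0.34); the remaining lags stay at or below -0.07.
The dominant spike at lag 2 indicates a seasonal period of 2.

2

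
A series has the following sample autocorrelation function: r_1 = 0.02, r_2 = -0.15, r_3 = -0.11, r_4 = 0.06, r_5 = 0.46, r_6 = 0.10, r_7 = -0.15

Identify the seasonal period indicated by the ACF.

The largest autocorrelation is r_5 = 0.46; the remaining lags stay at or below 0.10.
The dominant spike at lag 5 indicates a seasonal period of 5.

5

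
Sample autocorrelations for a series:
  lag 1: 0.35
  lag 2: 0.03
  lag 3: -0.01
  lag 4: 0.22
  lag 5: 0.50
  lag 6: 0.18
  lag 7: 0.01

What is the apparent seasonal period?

5

The largest autocorrelation is r_5 = 0.50; the remaining lags stay at or below 0.35. The elevated value at lag 1 (0.35), dropping to 0.03 at lag 2, reflects decaying short-term dependence rather than seasonality.
The dominant spike at lag 5 indicates a seasonal period of 5.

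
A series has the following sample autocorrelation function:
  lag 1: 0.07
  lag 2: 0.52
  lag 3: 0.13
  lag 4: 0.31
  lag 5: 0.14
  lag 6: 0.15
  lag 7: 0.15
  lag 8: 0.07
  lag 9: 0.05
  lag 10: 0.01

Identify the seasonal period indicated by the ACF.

2

The largest autocorrelation is r_2 = 0.52, with a weaker echo at lag 4 (0.31); the remaining lags stay at or below 0.15.
The dominant spike at lag 2 indicates a seasonal period of 2.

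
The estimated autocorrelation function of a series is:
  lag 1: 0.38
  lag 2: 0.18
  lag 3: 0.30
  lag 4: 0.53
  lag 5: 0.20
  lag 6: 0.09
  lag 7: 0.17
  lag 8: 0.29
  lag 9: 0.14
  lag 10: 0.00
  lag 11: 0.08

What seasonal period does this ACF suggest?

The largest autocorrelation is r_4 = 0.53; the remaining lags stay at or below 0.38. The elevated value at lag 1 (0.38), dropping to 0.18 at lag 2, reflects decaying short-term dependence rather than seasonality.
The dominant spike at lag 4 indicates a seasonal period of 4.

4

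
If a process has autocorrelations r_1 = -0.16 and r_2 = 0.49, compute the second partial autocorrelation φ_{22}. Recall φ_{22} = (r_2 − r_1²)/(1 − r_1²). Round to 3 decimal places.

0.477

φ_{22} = (r_2 − r_1²) / (1 − r_1²)
r_1² = (-0.16)² = 0.0256
Numerator = 0.49 − 0.0256 = 0.4644; denominator = 1 − 0.0256 = 0.9744
φ_{22} = 0.4644 / 0.9744 = 0.477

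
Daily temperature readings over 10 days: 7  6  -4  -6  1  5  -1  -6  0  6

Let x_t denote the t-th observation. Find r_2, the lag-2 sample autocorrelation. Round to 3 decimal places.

Mean x̄ = (7 + 6 − 4 − 6 + 1 + 5 − 1 − 6 + 0 + 6)/10 = 0.8000
Numerator Σ_{t=1}^{8}(x_t−x̄)(x_{t+2}−x̄) = -157.4800
Denominator Σ(x_t−x̄)² = 229.6000
r_2 = -157.4800 / 229.6000 = -0.686

-0.686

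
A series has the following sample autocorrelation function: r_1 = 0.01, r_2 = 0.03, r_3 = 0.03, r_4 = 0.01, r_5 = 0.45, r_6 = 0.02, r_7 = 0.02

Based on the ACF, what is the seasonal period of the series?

The largest autocorrelation is r_5 = 0.45; the remaining lags stay at or below 0.03.
The dominant spike at lag 5 indicates a seasonal period of 5.

5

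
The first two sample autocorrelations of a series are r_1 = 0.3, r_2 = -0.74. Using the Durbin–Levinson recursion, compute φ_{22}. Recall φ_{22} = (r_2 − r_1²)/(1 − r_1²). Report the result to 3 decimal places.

φ_{22} = (r_2 − r_1²) / (1 − r_1²)
r_1² = (0.3)² = 0.09
Numerator = -0.74 − 0.0900 = -0.8300; denominator = 1 − 0.0900 = 0.9100
φ_{22} = -0.8300 / 0.9100 = -0.912

-0.912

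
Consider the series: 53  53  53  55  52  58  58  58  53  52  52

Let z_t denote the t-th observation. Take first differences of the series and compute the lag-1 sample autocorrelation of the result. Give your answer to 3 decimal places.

-0.255

First differences Δz: 0, 0, 2, -3, 6, 0, 0, -5, -1, 0
Mean of differences = -0.1000
Numerator Σ(Δz_t−Δz̄)(Δz_{t+1}−Δz̄) = -19.1100
Denominator Σ(Δz_t−Δz̄)² = 74.9000
r_1(Δz) = -19.1100 / 74.9000 = -0.255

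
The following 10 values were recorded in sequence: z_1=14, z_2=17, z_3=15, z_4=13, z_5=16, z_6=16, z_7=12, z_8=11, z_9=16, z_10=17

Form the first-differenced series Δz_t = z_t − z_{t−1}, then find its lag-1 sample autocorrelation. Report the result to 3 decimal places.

-0.056

First differences Δz: 3, -2, -2, 3, 0, -4, -1, 5, 1
Mean of differences = 0.3333
Numerator Σ(Δz_t−Δz̄)(Δz_{t+1}−Δz̄) = -3.7778
Denominator Σ(Δz_t−Δz̄)² = 68.0000
r_1(Δz) = -3.7778 / 68.0000 = -0.056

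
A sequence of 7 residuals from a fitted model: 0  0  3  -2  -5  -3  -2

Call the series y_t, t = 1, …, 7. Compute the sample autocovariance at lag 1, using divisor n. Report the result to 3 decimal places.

2.050

Mean ȳ = (0 + 0 + 3 − 2 − 5 − 3 − 2)/7 = -1.2857
Σ_{t=1}^{6}(y_t−ȳ)(y_{t+1}−ȳ) = 14.3469
γ_1 = 14.3469 / 7 = 2.050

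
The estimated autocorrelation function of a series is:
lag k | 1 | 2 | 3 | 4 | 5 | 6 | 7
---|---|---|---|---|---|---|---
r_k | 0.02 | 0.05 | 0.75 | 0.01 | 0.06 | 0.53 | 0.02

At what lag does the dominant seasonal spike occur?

3

The largest autocorrelation is r_3 = 0.75, with a weaker echo at lag 6 (0.53); the remaining lags stay at or below 0.06.
The dominant spike at lag 3 indicates a seasonal period of 3.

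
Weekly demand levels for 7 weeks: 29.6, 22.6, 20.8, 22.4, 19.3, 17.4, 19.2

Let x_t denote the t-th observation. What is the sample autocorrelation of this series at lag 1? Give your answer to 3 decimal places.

Mean x̄ = (29.6 + 22.6 + 20.8 + 22.4 + 19.3 + 17.4 + 19.2)/7 = 21.6143
Deviations from mean: 7.9857, 0.9857, -0.8143, 0.7857, -2.3143, -4.2143, -2.4143
Numerator Σ_{t=1}^{6}(x_t−x̄)(x_{t+1}−x̄) = 24.5384
Denominator Σ(x_t−x̄)² = 94.9686
r_1 = 24.5384 / 94.9686 = 0.258

0.258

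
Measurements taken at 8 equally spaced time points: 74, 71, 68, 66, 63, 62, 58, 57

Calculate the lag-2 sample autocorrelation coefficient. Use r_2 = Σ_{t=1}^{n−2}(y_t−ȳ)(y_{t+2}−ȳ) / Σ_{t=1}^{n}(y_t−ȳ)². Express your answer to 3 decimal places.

0.245

Mean ȳ = (74 + 71 + 68 + 66 + 63 + 62 + 58 + 57)/8 = 64.8750
Deviations from mean: 9.1250, 6.1250, 3.1250, 1.1250, -1.8750, -2.8750, -6.8750, -7.8750
Σ(y_t−ȳ)(y_{t+2}−ȳ) = (28.5156) + (6.8906) + (-5.8594) + (-3.2344) + (12.8906) + (22.6406) = 61.8438
Denominator Σ(y_t−ȳ)² = 252.8750
r_2 = 61.8438 / 252.8750 = 0.245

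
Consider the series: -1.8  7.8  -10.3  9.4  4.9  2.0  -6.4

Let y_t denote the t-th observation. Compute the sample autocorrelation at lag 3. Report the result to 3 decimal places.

-0.213

Mean ȳ = (-1.8 + 7.8 − 10.3 + 9.4 + 4.9 + 2.0 − 6.4)/7 = 0.8000
Deviations from mean: -2.6000, 7.0000, -11.1000, 8.6000, 4.1000, 1.2000, -7.2000
Numerator Σ_{t=1}^{4}(y_t−ȳ)(y_{t+3}−ȳ) = -68.9000
Denominator Σ(y_t−ȳ)² = 323.0200
r_3 = -68.9000 / 323.0200 = -0.213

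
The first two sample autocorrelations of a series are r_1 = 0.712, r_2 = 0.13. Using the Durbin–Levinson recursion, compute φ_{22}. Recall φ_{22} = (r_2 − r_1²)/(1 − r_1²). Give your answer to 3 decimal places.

-0.765

φ_{22} = (r_2 − r_1²) / (1 − r_1²)
r_1² = (0.712)² = 0.506944
Numerator = 0.13 − 0.5069 = -0.3769; denominator = 1 − 0.5069 = 0.4931
φ_{22} = -0.3769 / 0.4931 = -0.765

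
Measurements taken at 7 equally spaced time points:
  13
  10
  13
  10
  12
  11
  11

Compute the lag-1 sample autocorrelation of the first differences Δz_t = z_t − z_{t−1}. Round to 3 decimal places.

First differences Δz: -3, 3, -3, 2, -1, 0
Mean of differences = -0.3333
Numerator Σ(Δz_t−Δz̄)(Δz_{t+1}−Δz̄) = -25.7778
Denominator Σ(Δz_t−Δz̄)² = 31.3333
r_1(Δz) = -25.7778 / 31.3333 = -0.823

-0.823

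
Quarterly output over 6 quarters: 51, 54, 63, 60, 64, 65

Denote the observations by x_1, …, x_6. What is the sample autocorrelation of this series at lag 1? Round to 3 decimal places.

0.340

Mean x̄ = (51 + 54 + 63 + 60 + 64 + 65)/6 = 59.5000
Deviations from mean: -8.5000, -5.5000, 3.5000, 0.5000, 4.5000, 5.5000
Numerator Σ_{t=1}^{5}(x_t−x̄)(x_{t+1}−x̄) = 56.2500
Denominator Σ(x_t−x̄)² = 165.5000
r_1 = 56.2500 / 165.5000 = 0.340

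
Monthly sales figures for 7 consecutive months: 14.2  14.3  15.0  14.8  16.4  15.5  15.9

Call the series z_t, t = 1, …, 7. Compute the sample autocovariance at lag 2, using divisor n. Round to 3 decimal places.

Mean z̄ = (14.2 + 14.3 + 15.0 + 14.8 + 16.4 + 15.5 + 15.9)/7 = 15.1571
Deviations: -0.9571, -0.8571, -0.1571, -0.3571, 1.2429, 0.3429, 0.7429
Σ_{t=1}^{5}(z_t−z̄)(z_{t+2}−z̄) = 1.0620
γ_2 = 1.0620 / 7 = 0.152

0.152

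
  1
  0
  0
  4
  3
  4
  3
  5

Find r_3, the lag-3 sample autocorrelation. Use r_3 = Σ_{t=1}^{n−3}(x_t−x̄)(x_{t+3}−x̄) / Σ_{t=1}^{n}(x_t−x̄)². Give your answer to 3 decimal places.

-0.202

Mean x̄ = (1 + 0 + 0 + 4 + 3 + 4 + 3 + 5)/8 = 2.5000
Σ(x_t−x̄)(x_{t+3}−x̄) = (-2.2500) + (-1.2500) + (-3.7500) + (0.7500) + (1.2500) = -5.2500
Denominator Σ(x_t−x̄)² = 26.0000
r_3 = -5.2500 / 26.0000 = -0.202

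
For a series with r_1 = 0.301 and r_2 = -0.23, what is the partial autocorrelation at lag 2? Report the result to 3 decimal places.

φ_{22} = (r_2 − r_1²) / (1 − r_1²)
r_1² = (0.301)² = 0.090601
Numerator = -0.23 − 0.0906 = -0.3206; denominator = 1 − 0.0906 = 0.9094
φ_{22} = -0.3206 / 0.9094 = -0.353

-0.353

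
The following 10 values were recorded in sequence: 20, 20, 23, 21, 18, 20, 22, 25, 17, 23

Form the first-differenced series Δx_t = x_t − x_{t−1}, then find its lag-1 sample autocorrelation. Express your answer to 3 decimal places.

First differences Δx: 0, 3, -2, -3, 2, 2, 3, -8, 6
Mean of differences = 0.3333
Numerator Σ(Δx_t−Δx̄)(Δx_{t+1}−Δx̄) = -67.1111
Denominator Σ(Δx_t−Δx̄)² = 138.0000
r_1(Δx) = -67.1111 / 138.0000 = -0.486

-0.486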